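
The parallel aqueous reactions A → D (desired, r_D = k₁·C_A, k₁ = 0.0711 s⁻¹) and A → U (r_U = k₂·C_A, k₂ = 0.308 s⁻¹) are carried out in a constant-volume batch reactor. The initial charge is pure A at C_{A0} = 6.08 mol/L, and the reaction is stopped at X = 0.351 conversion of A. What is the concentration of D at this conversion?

0.400 mol/L

C_A = C_{A0}(1−X) = 3.946 mol/L.
Both paths are first order in A, so the instantaneous fraction to D is constant: dC_D/d(−C_A) = k₁/(k₁+k₂) = 0.1875.
C_D = 0.1875·(C_{A0}−C_A) = 0.1875×2.134 = 0.400 mol/L.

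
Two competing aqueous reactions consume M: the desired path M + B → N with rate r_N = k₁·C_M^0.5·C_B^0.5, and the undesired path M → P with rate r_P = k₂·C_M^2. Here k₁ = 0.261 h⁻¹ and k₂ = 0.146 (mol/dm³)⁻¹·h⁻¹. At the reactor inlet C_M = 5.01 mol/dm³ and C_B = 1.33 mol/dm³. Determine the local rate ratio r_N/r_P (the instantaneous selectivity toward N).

0.184

S_{N/P} = r_N/r_P = (k₁·C_M^0.5·C_B^0.5)/(k₂·C_M^2) = (k₁/k₂)·C_M^-1.5·C_B^0.5.
= (0.261×5.010^0.5×1.330^0.5) / (0.146×5.010^2) = 0.6737/3.665 = 0.184.
The undesired path is higher order in M, so low C_M (CSTR or dilute feed) favours N.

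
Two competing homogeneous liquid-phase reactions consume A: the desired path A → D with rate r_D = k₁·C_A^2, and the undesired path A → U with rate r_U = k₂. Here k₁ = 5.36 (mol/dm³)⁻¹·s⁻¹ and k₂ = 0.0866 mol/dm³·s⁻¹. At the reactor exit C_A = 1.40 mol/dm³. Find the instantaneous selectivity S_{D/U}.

S_{D/U} = r_D/r_U = (k₁·C_A^2)/(k₂) = (k₁/k₂)·C_A^2.
= (5.36×1.400^2) / (0.0866) = 10.51/0.08660 = 121.

121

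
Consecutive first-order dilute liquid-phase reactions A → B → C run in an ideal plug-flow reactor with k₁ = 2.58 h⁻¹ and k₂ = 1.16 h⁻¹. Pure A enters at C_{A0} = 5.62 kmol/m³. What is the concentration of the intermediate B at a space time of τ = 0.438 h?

For first-order series with pure A initially, C_B(τ) = k₁C_{A0}/(k₂−k₁)·(e^(−k₁τ) − e^(−k₂τ)).
e^(−k₁τ) = e^(−2.58×0.438) = e^(−1.130) = 0.3230; e^(−k₂τ) = e^(−0.5081) = 0.6016.
C_B = 2.58×5.62/(1.16−2.58) × (0.3230−0.6016) = (-10.21)×(-0.2786) = 2.845 kmol/m³.

2.85 kmol/m³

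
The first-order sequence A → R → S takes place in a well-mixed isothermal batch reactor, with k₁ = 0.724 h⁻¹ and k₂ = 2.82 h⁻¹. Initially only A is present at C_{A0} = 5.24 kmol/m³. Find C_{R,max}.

0.841 kmol/m³

For a first-order series the maximum intermediate yield is C_{R,max}/C_{A0} = (k₁/k₂)^[k₂/(k₂−k₁)].
= (0.724/2.82)^(2.82/(2.82−0.724)) = (0.2567)^(1.345) = 0.1605.
C_{R,max} = 0.1605×5.24 = 0.841 kmol/m³.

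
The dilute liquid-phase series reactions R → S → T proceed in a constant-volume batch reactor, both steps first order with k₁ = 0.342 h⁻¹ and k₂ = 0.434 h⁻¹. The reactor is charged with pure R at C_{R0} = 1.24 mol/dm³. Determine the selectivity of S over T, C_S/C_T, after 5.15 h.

0.411

Solving the coupled first-order balances gives C_S(t) = [k₁/(k₂−k₁)]·C_{R0}·(e^(−k₁t) − e^(−k₂t)).
e^(−k₁t) = e^(−0.342×5.15) = e^(−1.761) = 0.1718; e^(−k₂t) = e^(−2.235) = 0.1070.
C_S = 0.342×1.24/(0.434−0.342) × (0.1718−0.1070) = 4.610×0.06484 = 0.2989 mol/dm³.
C_R = C_{R0}e^(−k₁t) = 0.2131 mol/dm³, so C_T = C_{R0}−C_R−C_S = 0.7281 mol/dm³; C_S/C_T = 0.411.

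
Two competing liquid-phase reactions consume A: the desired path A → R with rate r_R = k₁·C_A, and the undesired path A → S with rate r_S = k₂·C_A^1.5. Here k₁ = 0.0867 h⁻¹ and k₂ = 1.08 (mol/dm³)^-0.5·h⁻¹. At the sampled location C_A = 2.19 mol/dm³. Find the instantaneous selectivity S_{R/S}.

S_{R/S} = r_R/r_S = (k₁·C_A)/(k₂·C_A^1.5) = (k₁/k₂)·C_A^-0.5.
= (0.0867×2.190) / (1.08×2.190^1.5) = 0.1899/3.500 = 0.0542.
The undesired path is higher order in A, so low C_A (CSTR or dilute feed) favours R.

0.0542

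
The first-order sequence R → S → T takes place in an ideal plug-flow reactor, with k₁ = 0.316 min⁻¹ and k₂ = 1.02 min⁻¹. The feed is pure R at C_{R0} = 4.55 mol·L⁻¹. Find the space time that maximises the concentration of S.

The intermediate peaks when r₁ = r₂, i.e. k₁e^(−k₁τ) = k₂e^(−k₂τ), giving τ_opt = ln(k₂/k₁)/(k₂−k₁).
= ln(1.02/0.316)/(1.02−0.316) = ln(3.228)/0.7040 = 1.172/0.7040 = 1.66 min.

1.66 min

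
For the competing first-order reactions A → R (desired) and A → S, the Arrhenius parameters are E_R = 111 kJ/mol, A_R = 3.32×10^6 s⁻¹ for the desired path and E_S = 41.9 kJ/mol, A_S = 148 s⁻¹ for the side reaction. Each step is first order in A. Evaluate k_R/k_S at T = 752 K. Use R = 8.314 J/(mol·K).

0.356

With equal orders, S_{R/S} = k_R/k_S = (A_R/A_S)·exp[(E_S−E_R)/(RT)].
(E_S−E_R)/(RT) = (41.9−111)×10³/(8.314×752) = -69100/6252 = -11.05.
k_R/k_S = (3.32×10^6/148)·exp(-11.05) = 22432 × 1.585×10^-5 = 0.356.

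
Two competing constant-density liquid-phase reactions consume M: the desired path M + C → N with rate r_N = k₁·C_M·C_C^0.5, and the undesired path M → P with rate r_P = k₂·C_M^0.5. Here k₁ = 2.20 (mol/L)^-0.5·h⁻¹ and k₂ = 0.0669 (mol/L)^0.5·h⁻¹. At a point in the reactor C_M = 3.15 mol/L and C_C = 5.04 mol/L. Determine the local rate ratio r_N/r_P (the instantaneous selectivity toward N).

S_{N/P} = r_N/r_P = (k₁·C_M·C_C^0.5)/(k₂·C_M^0.5) = (k₁/k₂)·C_M^0.5·C_C^0.5.
= (2.20×3.150×5.040^0.5) / (0.0669×3.150^0.5) = 15.56/0.1187 = 131.

131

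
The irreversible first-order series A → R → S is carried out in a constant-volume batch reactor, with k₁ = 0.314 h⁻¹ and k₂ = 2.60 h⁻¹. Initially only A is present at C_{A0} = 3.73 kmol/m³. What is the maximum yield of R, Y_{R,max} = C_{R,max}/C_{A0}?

0.0903

For a first-order series the maximum intermediate yield is C_{R,max}/C_{A0} = (k₁/k₂)^[k₂/(k₂−k₁)].
= (0.314/2.60)^(2.60/(2.60−0.314)) = (0.1208)^(1.137) = 0.09033.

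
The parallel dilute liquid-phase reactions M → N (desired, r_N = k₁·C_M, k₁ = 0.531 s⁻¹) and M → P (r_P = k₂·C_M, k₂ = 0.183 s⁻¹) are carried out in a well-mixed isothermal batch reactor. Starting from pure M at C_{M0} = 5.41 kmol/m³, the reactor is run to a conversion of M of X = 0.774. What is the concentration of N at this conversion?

3.11 kmol/m³

C_M = C_{M0}(1−X) = 1.223 kmol/m³.
Both paths are first order in M, so the instantaneous fraction to N is constant: dC_N/d(−C_M) = k₁/(k₁+k₂) = 0.7437.
C_N = 0.7437·(C_{M0}−C_M) = 0.7437×4.187 = 3.11 kmol/m³.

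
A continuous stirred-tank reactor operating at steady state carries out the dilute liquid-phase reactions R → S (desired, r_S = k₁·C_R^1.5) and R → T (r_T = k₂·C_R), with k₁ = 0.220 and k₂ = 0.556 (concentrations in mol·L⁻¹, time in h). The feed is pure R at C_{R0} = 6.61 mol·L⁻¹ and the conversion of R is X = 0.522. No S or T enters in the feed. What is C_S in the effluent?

Exit C_R = C_{R0}(1−X) = 6.61×0.478 = 3.160 mol·L⁻¹.
A CSTR operates uniformly at the exit composition, giving r_S = 1.236 and r_T = 1.757 (each k·C_R^n at C_R = 3.160).
Fraction of consumed R going to S: r_S/(r_S+r_T) = 0.4129.
C_S = 0.4129·C_{R0}·X = 0.4129×6.61×0.522 = 1.42 mol·L⁻¹.

1.42 mol·L⁻¹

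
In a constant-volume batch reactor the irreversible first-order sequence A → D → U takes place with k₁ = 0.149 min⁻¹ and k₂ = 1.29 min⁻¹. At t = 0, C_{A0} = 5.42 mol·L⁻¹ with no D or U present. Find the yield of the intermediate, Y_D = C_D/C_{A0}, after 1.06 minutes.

For first-order series with pure A initially, C_D(t) = k₁C_{A0}/(k₂−k₁)·(e^(−k₁t) − e^(−k₂t)).
e^(−k₁t) = e^(−0.149×1.06) = e^(−0.1579) = 0.8539; e^(−k₂t) = e^(−1.367) = 0.2548.
C_D = 0.149×5.42/(1.29−0.149) × (0.8539−0.2548) = 0.7078×0.5991 = 0.4241 mol·L⁻¹.
Y_D = C_D/C_{A0} = 0.4241/5.42 = 0.0782.

0.0782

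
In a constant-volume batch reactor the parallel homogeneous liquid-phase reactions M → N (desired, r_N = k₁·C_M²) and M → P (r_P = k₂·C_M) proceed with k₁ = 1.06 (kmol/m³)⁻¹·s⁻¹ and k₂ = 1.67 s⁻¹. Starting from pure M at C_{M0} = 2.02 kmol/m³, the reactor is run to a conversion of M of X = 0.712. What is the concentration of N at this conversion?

0.633 kmol/m³

C_M = C_{M0}(1−X) = 0.5818 kmol/m³.
Along a PFR/batch, dC_P/dC_M = −r_P/(r_N+r_P) = −k₂/(k₂+k₁·C_M).
Integrating from C_{M0} to C_M: C_P = (1.67/1.06)·ln[(1.67+1.06·2.02)/(1.67+1.06·0.582)] = 1.575·ln(3.811/2.287) = 0.8048 kmol/m³.
Then C_N = (C_{M0}−C_M) − C_P = 1.438 − 0.8048 = 0.6334 kmol/m³.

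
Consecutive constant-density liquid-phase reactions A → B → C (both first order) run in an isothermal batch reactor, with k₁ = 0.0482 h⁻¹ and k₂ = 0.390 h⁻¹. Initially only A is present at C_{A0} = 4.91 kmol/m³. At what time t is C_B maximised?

Setting dC_B/dt = 0 gives t_opt = ln(k₂/k₁)/(k₂−k₁).
= ln(0.390/0.0482)/(0.390−0.0482) = ln(8.091)/0.3418 = 2.091/0.3418 = 6.12 h.

6.12 h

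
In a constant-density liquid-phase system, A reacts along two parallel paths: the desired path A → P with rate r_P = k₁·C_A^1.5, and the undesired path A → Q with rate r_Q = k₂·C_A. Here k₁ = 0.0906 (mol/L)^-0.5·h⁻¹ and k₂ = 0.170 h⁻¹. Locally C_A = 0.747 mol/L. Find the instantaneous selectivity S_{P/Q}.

S_{P/Q} = r_P/r_Q = (k₁·C_A^1.5)/(k₂·C_A) = (k₁/k₂)·C_A^0.5.
= (0.0906×0.7470^1.5) / (0.170×0.7470) = 0.05849/0.1270 = 0.461.
Since the desired path is higher order in A, keeping C_A high (PFR or concentrated feed) favours P.

0.461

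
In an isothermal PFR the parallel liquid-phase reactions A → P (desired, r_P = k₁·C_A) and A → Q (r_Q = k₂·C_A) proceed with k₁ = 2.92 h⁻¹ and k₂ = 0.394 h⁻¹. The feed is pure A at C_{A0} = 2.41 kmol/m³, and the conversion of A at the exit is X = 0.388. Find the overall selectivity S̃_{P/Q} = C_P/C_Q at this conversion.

C_A = C_{A0}(1−X) = 1.475 kmol/m³.
Both paths are first order in A, so the instantaneous fraction to P is constant: dC_P/d(−C_A) = k₁/(k₁+k₂) = 0.8811.
C_P = 0.8811·(C_{A0}−C_A) = 0.8811×0.9351 = 0.824 kmol/m³.
C_Q = (C_{A0}−C_A)−C_P = 0.1112 kmol/m³; S̃_{P/Q} = 0.8239/0.1112 = 7.41.

7.41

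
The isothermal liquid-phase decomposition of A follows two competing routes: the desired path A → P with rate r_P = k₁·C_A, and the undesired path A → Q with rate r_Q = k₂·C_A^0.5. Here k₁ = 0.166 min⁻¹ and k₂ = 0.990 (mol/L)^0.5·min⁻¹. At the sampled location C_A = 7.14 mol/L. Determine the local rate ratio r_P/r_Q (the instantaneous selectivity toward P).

0.448

S_{P/Q} = r_P/r_Q = (k₁·C_A)/(k₂·C_A^0.5) = (k₁/k₂)·C_A^0.5.
= (0.166×7.140) / (0.990×7.140^0.5) = 1.185/2.645 = 0.448.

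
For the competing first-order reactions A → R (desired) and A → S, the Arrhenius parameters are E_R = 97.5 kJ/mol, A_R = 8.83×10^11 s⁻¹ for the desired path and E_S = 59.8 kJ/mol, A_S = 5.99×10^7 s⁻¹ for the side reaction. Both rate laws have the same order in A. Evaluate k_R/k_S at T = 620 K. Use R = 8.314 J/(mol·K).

9.82

Since both paths have the same order in A, the concentration cancels and S_{R/S} = k_R/k_S = (A_R/A_S)·exp[(E_S−E_R)/(RT)].
(E_S−E_R)/(RT) = (59.8−97.5)×10³/(8.314×620) = -37700/5155 = -7.314.
k_R/k_S = (8.83×10^11/5.99×10^7)·exp(-7.314) = 14741 × 6.663×10^-4 = 9.82.
Since E_R > E_S, raising the temperature improves selectivity toward R.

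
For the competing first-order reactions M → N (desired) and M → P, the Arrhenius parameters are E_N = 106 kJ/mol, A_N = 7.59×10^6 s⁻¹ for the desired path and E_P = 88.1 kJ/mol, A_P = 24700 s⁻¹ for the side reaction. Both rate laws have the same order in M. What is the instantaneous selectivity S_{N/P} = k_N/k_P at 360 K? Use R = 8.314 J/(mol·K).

0.777

Since both paths have the same order in M, the concentration cancels and S_{N/P} = k_N/k_P = (A_N/A_P)·exp[(E_P−E_N)/(RT)].
(E_P−E_N)/(RT) = (88.1−106)×10³/(8.314×360) = -17900/2993 = -5.981.
k_N/k_P = (7.59×10^6/24700)·exp(-5.981) = 307.3 × 0.002527 = 0.777.
Since E_N > E_P, raising the temperature improves selectivity toward N.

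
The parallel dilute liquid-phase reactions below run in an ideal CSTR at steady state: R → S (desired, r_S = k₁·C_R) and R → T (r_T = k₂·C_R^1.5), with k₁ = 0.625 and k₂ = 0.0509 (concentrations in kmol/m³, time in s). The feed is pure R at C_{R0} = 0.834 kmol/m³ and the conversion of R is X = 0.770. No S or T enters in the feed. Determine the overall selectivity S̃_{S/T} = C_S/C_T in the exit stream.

28.0

Exit C_R = C_{R0}(1−X) = 0.834×0.230 = 0.1918 kmol/m³.
Rates in a CSTR are evaluated at the outlet concentration: r_S = 0.625×0.1918 = 0.1199, r_T = 0.0509×0.1918^1.5 = 0.004276.
Overall selectivity = C_S/C_T = r_Sτ/(r_Tτ) = r_S/r_T = 28.0.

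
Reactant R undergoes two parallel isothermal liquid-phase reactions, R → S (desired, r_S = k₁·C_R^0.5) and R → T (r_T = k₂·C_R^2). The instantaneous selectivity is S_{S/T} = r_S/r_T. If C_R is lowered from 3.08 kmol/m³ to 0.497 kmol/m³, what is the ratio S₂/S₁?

S_{S/T} = (k₁/k₂)·C_R^-1.5, so S₂/S₁ = (C_{R,2}/C_{R,1})^-1.5.
= (0.497/3.08)^(-1.5) = (0.1614)^(-1.5) = 15.4.

15.4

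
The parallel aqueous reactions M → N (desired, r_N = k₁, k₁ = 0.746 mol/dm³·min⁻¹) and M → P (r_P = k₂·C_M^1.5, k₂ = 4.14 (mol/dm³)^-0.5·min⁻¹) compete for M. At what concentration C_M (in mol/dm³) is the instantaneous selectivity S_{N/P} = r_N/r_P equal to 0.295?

S_{N/P} = (k₁/k₂)·C_M^-1.5 ⇒ C_M = (S·k₂/k₁)^(1/(-1.5)).
= (0.295×4.14/0.746)^(-0.6667) = (1.637)^(-0.6667) = 0.720 mol/dm³.

0.720 mol/dm³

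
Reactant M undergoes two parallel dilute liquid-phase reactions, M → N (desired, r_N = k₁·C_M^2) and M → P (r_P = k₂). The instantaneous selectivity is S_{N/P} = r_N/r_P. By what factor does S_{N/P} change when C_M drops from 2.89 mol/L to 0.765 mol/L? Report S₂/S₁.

0.0701

S_{N/P} = (k₁/k₂)·C_M^2, so S₂/S₁ = (C_{M,2}/C_{M,1})^2.
= (0.765/2.89)^2 = (0.2647)^2 = 0.0701.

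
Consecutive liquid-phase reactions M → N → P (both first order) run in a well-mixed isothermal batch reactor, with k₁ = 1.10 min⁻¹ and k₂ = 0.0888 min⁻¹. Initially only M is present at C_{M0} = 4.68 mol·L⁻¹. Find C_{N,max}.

Evaluating C_N at t_opt = ln(k₂/k₁)/(k₂−k₁) gives C_{N,max}/C_{M0} = (k₁/k₂)^[k₂/(k₂−k₁)].
= (1.10/0.0888)^(0.0888/(0.0888−1.10)) = (12.39)^(-0.08782) = 0.8017.
C_{N,max} = 0.8017×4.68 = 3.75 mol·L⁻¹.

3.75 mol·L⁻¹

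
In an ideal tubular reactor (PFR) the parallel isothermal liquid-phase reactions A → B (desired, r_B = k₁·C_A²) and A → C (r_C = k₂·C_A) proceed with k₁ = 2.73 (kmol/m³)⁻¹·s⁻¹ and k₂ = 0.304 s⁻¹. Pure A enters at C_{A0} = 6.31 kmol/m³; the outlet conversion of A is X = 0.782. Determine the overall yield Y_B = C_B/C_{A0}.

0.756

C_A = C_{A0}(1−X) = 1.376 kmol/m³.
Along a PFR/batch, dC_C/dC_A = −r_C/(r_B+r_C) = −k₂/(k₂+k₁·C_A).
Integrating from C_{A0} to C_A: C_C = (0.304/2.73)·ln[(0.304+2.73·6.31)/(0.304+2.73·1.38)] = 0.1114·ln(17.53/4.059) = 0.1629 kmol/m³.
Then C_B = (C_{A0}−C_A) − C_C = 4.934 − 0.1629 = 4.772 kmol/m³.
Y_B = C_B/C_{A0} = 4.772/6.31 = 0.756.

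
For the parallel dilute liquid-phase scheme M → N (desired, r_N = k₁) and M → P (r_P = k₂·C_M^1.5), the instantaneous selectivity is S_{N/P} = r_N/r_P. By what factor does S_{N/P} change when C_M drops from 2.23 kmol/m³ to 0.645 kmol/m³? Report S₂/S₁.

6.43

S_{N/P} = (k₁/k₂)·C_M^-1.5, so S₂/S₁ = (C_{M,2}/C_{M,1})^-1.5.
= (0.645/2.23)^(-1.5) = (0.2892)^(-1.5) = 6.43.
Selectivity toward N rises as C_M falls — low-concentration operation is favoured.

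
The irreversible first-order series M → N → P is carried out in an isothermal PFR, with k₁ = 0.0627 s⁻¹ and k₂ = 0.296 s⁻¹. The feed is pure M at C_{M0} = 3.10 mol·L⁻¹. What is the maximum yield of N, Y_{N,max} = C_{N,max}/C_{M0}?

For a first-order series the maximum intermediate yield is C_{N,max}/C_{M0} = (k₁/k₂)^[k₂/(k₂−k₁)].
= (0.0627/0.296)^(0.296/(0.296−0.0627)) = (0.2118)^(1.269) = 0.1396.

0.140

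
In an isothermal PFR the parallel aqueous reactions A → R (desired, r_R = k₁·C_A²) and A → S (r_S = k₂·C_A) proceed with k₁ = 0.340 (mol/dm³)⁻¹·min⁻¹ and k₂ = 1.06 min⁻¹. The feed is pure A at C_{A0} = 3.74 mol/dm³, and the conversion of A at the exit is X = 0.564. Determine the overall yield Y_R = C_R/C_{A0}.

C_A = C_{A0}(1−X) = 1.631 mol/dm³.
Along a PFR/batch, dC_S/dC_A = −r_S/(r_R+r_S) = −k₂/(k₂+k₁·C_A).
Integrating from C_{A0} to C_A: C_S = (1.06/0.340)·ln[(1.06+0.340·3.74)/(1.06+0.340·1.63)] = 3.118·ln(2.332/1.614) = 1.146 mol/dm³.
Then C_R = (C_{A0}−C_A) − C_S = 2.109 − 1.146 = 0.9634 mol/dm³.
Y_R = C_R/C_{A0} = 0.9634/3.74 = 0.258.

0.258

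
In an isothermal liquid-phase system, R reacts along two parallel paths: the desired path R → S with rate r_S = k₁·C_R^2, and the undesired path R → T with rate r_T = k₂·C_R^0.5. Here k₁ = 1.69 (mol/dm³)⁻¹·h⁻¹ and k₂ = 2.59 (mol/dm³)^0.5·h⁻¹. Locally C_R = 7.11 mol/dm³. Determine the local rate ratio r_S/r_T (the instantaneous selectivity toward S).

S_{S/T} = r_S/r_T = (k₁·C_R^2)/(k₂·C_R^0.5) = (k₁/k₂)·C_R^1.5.
= (1.69×7.110^2) / (2.59×7.110^0.5) = 85.43/6.906 = 12.4.
Since the desired path is higher order in R, keeping C_R high (PFR or concentrated feed) favours S.

12.4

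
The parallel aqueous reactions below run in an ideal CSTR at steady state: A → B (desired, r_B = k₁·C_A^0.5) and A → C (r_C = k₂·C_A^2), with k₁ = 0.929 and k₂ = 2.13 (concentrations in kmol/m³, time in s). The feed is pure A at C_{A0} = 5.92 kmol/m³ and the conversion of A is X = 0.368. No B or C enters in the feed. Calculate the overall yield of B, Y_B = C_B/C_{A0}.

Exit C_A = C_{A0}(1−X) = 5.92×0.632 = 3.741 kmol/m³.
A CSTR operates uniformly at the exit composition, giving r_B = 1.797 and r_C = 29.82 (each k·C_A^n at C_A = 3.741).
Fraction of consumed A going to B: r_B/(r_B+r_C) = 0.05684.
C_B = 0.05684·C_{A0}·X = 0.05684×5.92×0.368 = 0.124 kmol/m³; Y_B = C_B/C_{A0} = 0.0209.

0.0209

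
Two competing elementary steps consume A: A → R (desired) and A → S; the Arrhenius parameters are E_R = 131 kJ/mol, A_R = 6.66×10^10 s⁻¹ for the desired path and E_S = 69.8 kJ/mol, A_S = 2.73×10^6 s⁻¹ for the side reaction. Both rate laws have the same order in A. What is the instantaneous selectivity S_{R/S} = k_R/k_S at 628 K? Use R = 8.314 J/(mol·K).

With equal orders, S_{R/S} = k_R/k_S = (A_R/A_S)·exp[(E_S−E_R)/(RT)].
(E_S−E_R)/(RT) = (69.8−131)×10³/(8.314×628) = -61200/5221 = -11.72.
k_R/k_S = (6.66×10^10/2.73×10^6)·exp(-11.72) = 24396 × 8.118×10^-6 = 0.198.

0.198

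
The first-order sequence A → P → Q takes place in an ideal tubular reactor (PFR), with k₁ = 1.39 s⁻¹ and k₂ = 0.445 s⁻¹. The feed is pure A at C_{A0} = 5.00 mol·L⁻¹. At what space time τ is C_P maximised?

1.21 s

For first-order series the maximum of C_P occurs at τ_opt = ln(k₂/k₁)/(k₂−k₁).
= ln(0.445/1.39)/(0.445−1.39) = ln(0.3201)/-0.9450 = -1.139/-0.9450 = 1.21 s.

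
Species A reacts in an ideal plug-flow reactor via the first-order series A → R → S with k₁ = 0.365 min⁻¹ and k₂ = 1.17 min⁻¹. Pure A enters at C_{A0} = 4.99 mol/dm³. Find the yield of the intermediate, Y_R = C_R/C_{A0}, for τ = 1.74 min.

0.181

The intermediate concentration in a first-order A→B→C sequence is C_R = k₁C_{A0}(e^(−k₁τ) − e^(−k₂τ))/(k₂−k₁).
e^(−k₁τ) = e^(−0.365×1.74) = e^(−0.6351) = 0.5299; e^(−k₂τ) = e^(−2.036) = 0.1306.
C_R = 0.365×4.99/(1.17−0.365) × (0.5299−0.1306) = 2.263×0.3993 = 0.9034 mol/dm³.
Y_R = C_R/C_{A0} = 0.9034/4.99 = 0.181.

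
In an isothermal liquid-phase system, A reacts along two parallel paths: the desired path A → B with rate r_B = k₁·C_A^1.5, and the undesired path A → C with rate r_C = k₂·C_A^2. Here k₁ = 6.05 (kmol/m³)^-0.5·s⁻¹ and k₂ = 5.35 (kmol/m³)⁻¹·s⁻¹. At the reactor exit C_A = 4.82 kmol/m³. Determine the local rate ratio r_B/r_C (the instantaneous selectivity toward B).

0.515

S_{B/C} = r_B/r_C = (k₁·C_A^1.5)/(k₂·C_A^2) = (k₁/k₂)·C_A^-0.5.
= (6.05×4.820^1.5) / (5.35×4.820^2) = 64.02/124.3 = 0.515.
The undesired path is higher order in A, so low C_A (CSTR or dilute feed) favours B.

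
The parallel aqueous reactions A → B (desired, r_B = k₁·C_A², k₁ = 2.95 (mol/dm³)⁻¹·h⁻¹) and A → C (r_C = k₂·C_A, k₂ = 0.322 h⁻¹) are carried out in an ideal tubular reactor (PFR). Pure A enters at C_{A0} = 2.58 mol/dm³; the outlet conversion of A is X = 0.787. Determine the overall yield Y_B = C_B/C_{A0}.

0.727

C_A = C_{A0}(1−X) = 0.5495 mol/dm³.
Along a PFR/batch, dC_C/dC_A = −r_C/(r_B+r_C) = −k₂/(k₂+k₁·C_A).
Integrating from C_{A0} to C_A: C_C = (0.322/2.95)·ln[(0.322+2.95·2.58)/(0.322+2.95·0.550)] = 0.1092·ln(7.933/1.943) = 0.1535 mol/dm³.
Then C_B = (C_{A0}−C_A) − C_C = 2.030 − 0.1535 = 1.877 mol/dm³.
Y_B = C_B/C_{A0} = 1.877/2.58 = 0.727.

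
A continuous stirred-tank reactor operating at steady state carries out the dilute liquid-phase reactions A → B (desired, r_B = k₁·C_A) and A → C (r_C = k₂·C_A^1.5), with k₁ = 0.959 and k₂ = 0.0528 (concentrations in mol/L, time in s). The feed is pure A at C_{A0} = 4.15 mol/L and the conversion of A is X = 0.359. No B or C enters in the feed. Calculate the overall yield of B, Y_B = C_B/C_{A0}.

Exit C_A = C_{A0}(1−X) = 4.15×0.641 = 2.660 mol/L.
In a CSTR the entire volume is at exit conditions, so r_B = 0.959×2.660 = 2.551 and r_C = 0.0528×2.660^1.5 = 0.2291.
Fraction of consumed A going to B: r_B/(r_B+r_C) = 0.9176.
C_B = 0.9176·C_{A0}·X = 0.9176×4.15×0.359 = 1.37 mol/L; Y_B = C_B/C_{A0} = 0.329.

0.329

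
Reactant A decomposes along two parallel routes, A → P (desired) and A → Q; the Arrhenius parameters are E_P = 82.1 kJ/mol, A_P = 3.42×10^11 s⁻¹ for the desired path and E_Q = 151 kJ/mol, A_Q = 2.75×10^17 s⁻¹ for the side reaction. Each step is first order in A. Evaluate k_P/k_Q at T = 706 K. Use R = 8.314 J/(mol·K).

0.156

With equal orders, S_{P/Q} = k_P/k_Q = (A_P/A_Q)·exp[(E_Q−E_P)/(RT)].
(E_Q−E_P)/(RT) = (151−82.1)×10³/(8.314×706) = 68900/5870 = 11.74.
k_P/k_Q = (3.42×10^11/2.75×10^17)·exp(11.74) = 1.244×10^-6 × 1.253×10^5 = 0.156.
Since E_P < E_Q, lowering the temperature improves selectivity toward P.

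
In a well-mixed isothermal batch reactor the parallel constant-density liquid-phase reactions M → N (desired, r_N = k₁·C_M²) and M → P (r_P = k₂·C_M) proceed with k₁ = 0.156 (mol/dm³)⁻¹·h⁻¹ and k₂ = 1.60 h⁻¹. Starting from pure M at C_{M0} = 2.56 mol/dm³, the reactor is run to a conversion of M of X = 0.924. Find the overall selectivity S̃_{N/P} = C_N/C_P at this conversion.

C_M = C_{M0}(1−X) = 0.1946 mol/dm³.
Along a PFR/batch, dC_P/dC_M = −r_P/(r_N+r_P) = −k₂/(k₂+k₁·C_M).
Integrating from C_{M0} to C_M: C_P = (1.60/0.156)·ln[(1.60+0.156·2.56)/(1.60+0.156·0.195)] = 10.26·ln(1.999/1.630) = 2.093 mol/dm³.
Then C_N = (C_{M0}−C_M) − C_P = 2.365 − 2.093 = 0.2728 mol/dm³.
S̃_{N/P} = C_N/C_P = 0.2728/2.093 = 0.130.

0.130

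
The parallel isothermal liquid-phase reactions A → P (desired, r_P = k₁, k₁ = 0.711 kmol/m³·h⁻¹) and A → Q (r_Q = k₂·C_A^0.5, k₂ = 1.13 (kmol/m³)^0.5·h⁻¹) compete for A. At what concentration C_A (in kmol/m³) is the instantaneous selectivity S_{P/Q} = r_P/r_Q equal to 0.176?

12.8 kmol/m³

S_{P/Q} = (k₁/k₂)·C_A^-0.5 ⇒ C_A = (S·k₂/k₁)^(-2).
= (0.176×1.13/0.711)^(-2) = (0.2797)^(-2) = 12.8 kmol/m³.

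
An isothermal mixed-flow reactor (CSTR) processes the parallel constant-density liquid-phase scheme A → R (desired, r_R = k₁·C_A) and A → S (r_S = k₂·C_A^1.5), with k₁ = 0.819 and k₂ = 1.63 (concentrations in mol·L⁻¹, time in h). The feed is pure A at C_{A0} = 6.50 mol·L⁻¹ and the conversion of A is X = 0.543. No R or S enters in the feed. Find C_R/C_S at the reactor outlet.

0.292

Exit C_A = C_{A0}(1−X) = 6.50×0.457 = 2.970 mol·L⁻¹.
In a CSTR the entire volume is at exit conditions, so r_R = 0.819×2.970 = 2.433 and r_S = 1.63×2.970^1.5 = 8.345.
Overall selectivity = C_R/C_S = r_Rτ/(r_Sτ) = r_R/r_S = 0.292.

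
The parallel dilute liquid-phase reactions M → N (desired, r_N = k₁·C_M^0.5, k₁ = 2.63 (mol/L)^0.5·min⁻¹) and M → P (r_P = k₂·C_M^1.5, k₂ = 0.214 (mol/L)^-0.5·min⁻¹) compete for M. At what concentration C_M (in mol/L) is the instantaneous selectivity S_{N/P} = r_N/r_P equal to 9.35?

S_{N/P} = (k₁/k₂)·C_M⁻¹ ⇒ C_M = (S·k₂/k₁)^(-1).
= (9.35×0.214/2.63)^(-1) = (0.7608)^(-1) = 1.31 mol/L.

1.31 mol/L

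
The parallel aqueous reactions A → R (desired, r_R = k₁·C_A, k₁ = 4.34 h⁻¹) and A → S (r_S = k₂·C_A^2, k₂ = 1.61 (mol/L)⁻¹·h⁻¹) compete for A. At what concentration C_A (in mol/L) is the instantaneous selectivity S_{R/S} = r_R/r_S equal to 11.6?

S_{R/S} = (k₁/k₂)·C_A⁻¹ ⇒ C_A = (S·k₂/k₁)^(-1).
= (11.6×1.61/4.34)^(-1) = (4.303)^(-1) = 0.232 mol/L.

0.232 mol/L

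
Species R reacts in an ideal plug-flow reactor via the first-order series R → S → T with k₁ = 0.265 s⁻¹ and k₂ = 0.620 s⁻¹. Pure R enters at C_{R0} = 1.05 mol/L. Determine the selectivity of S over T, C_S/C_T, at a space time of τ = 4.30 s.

0.379

The intermediate concentration in a first-order A→B→C sequence is C_S = k₁C_{R0}(e^(−k₁τ) − e^(−k₂τ))/(k₂−k₁).
e^(−k₁τ) = e^(−0.265×4.30) = e^(−1.139) = 0.3200; e^(−k₂τ) = e^(−2.666) = 0.06953.
C_S = 0.265×1.05/(0.620−0.265) × (0.3200−0.06953) = 0.7838×0.2504 = 0.1963 mol/L.
C_R = C_{R0}e^(−k₁τ) = 0.3360 mol/L, so C_T = C_{R0}−C_R−C_S = 0.5177 mol/L; C_S/C_T = 0.379.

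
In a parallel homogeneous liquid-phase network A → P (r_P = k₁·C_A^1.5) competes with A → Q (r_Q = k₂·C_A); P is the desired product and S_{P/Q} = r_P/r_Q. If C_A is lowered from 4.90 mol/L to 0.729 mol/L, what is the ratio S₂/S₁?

0.386

S_{P/Q} = (k₁/k₂)·C_A^0.5, so S₂/S₁ = (C_{A,2}/C_{A,1})^0.5.
= (0.729/4.90)^0.5 = (0.1488)^0.5 = 0.386.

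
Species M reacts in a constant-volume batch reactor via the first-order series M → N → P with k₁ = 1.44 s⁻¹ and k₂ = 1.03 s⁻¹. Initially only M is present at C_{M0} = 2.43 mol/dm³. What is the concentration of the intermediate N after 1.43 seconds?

Solving the coupled first-order balances gives C_N(t) = [k₁/(k₂−k₁)]·C_{M0}·(e^(−k₁t) − e^(−k₂t)).
e^(−k₁t) = e^(−1.44×1.43) = e^(−2.059) = 0.1276; e^(−k₂t) = e^(−1.473) = 0.2293.
C_N = 1.44×2.43/(1.03−1.44) × (0.1276−0.2293) = (-8.535)×(-0.1017) = 0.8680 mol/dm³.

0.868 mol/dm³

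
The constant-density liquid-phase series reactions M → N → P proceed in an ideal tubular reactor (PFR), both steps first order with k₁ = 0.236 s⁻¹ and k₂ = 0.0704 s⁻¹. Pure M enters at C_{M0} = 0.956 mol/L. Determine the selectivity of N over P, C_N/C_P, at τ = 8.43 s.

The intermediate concentration in a first-order A→B→C sequence is C_N = k₁C_{M0}(e^(−k₁τ) − e^(−k₂τ))/(k₂−k₁).
e^(−k₁τ) = e^(−0.236×8.43) = e^(−1.989) = 0.1368; e^(−k₂τ) = e^(−0.5935) = 0.5524.
C_N = 0.236×0.956/(0.0704−0.236) × (0.1368−0.5524) = (-1.362)×(-0.4156) = 0.5663 mol/L.
C_M = C_{M0}e^(−k₁τ) = 0.1307 mol/L, so C_P = C_{M0}−C_M−C_N = 0.2590 mol/L; C_N/C_P = 2.19.

2.19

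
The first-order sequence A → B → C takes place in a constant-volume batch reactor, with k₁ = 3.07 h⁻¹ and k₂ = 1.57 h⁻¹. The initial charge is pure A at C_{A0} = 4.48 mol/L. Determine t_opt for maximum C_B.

For first-order series the maximum of C_B occurs at t_opt = ln(k₂/k₁)/(k₂−k₁).
= ln(1.57/3.07)/(1.57−3.07) = ln(0.5114)/-1.500 = -0.6706/-1.500 = 0.447 h.

0.447 h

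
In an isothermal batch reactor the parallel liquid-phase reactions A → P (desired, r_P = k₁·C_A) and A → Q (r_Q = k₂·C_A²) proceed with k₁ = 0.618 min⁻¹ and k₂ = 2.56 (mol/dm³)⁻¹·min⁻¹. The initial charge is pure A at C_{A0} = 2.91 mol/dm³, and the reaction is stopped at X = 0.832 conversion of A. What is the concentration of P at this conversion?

C_A = C_{A0}(1−X) = 0.4889 mol/dm³.
Along a PFR/batch, dC_P/dC_A = −r_P/(r_P+r_Q) = −k₁/(k₁+k₂·C_A).
Integrating from C_{A0} to C_A: C_P = (0.618/2.56)·ln[(0.618+2.56·2.91)/(0.618+2.56·0.489)] = 0.2414·ln(8.068/1.870) = 0.3530 mol/dm³.

0.353 mol/dm³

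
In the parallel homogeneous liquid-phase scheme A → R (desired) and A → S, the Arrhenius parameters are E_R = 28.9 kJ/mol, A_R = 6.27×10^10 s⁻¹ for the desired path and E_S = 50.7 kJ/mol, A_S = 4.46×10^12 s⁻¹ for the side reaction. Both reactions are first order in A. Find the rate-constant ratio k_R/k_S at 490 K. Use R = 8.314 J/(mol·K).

2.96

Since both paths have the same order in A, the concentration cancels and S_{R/S} = k_R/k_S = (A_R/A_S)·exp[(E_S−E_R)/(RT)].
(E_S−E_R)/(RT) = (50.7−28.9)×10³/(8.314×490) = 21800/4074 = 5.351.
k_R/k_S = (6.27×10^10/4.46×10^12)·exp(5.351) = 0.01406 × 210.9 = 2.96.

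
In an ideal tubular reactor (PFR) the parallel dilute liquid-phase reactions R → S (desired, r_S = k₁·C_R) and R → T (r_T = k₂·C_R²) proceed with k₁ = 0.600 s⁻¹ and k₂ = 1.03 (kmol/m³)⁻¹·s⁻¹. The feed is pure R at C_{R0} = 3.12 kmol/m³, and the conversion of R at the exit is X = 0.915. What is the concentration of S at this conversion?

0.859 kmol/m³

C_R = C_{R0}(1−X) = 0.2652 kmol/m³.
Along a PFR/batch, dC_S/dC_R = −r_S/(r_S+r_T) = −k₁/(k₁+k₂·C_R).
Integrating from C_{R0} to C_R: C_S = (0.600/1.03)·ln[(0.600+1.03·3.12)/(0.600+1.03·0.265)] = 0.5825·ln(3.814/0.8732) = 0.8588 kmol/m³.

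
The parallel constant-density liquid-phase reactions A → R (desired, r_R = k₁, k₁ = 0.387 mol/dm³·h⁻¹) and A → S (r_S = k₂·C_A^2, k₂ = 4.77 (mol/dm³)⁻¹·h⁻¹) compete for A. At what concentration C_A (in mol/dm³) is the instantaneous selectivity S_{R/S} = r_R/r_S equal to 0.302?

S_{R/S} = (k₁/k₂)·C_A^-2 ⇒ C_A = (S·k₂/k₁)^(-0.5).
= (0.302×4.77/0.387)^(-0.5) = (3.722)^(-0.5) = 0.518 mol/dm³.

0.518 mol/dm³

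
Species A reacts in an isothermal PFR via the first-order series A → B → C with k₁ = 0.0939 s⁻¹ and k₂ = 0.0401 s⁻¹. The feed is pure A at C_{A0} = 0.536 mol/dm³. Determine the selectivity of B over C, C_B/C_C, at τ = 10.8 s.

For first-order series with pure A initially, C_B(τ) = k₁C_{A0}/(k₂−k₁)·(e^(−k₁τ) − e^(−k₂τ)).
e^(−k₁τ) = e^(−0.0939×10.8) = e^(−1.014) = 0.3627; e^(−k₂τ) = e^(−0.4331) = 0.6485.
C_B = 0.0939×0.536/(0.0401−0.0939) × (0.3627−0.6485) = (-0.9355)×(-0.2858) = 0.2674 mol/dm³.
C_A = C_{A0}e^(−k₁τ) = 0.1944 mol/dm³, so C_C = C_{A0}−C_A−C_B = 0.07422 mol/dm³; C_B/C_C = 3.60.

3.60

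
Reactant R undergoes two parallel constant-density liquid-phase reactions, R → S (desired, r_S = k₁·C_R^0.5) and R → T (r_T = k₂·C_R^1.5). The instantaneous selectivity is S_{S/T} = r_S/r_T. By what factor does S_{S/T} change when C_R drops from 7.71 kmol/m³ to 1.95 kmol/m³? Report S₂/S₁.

S_{S/T} = (k₁/k₂)·C_R⁻¹, so S₂/S₁ = (C_{R,2}/C_{R,1})⁻¹.
= 7.71/1.95 = 3.95.

3.95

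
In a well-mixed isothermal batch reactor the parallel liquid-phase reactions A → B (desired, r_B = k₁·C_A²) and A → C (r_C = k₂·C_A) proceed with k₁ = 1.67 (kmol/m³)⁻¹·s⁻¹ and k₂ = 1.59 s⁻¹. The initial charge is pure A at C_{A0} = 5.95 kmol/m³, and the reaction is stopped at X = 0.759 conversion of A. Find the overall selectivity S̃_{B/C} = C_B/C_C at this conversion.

3.47

C_A = C_{A0}(1−X) = 1.434 kmol/m³.
Along a PFR/batch, dC_C/dC_A = −r_C/(r_B+r_C) = −k₂/(k₂+k₁·C_A).
Integrating from C_{A0} to C_A: C_C = (1.59/1.67)·ln[(1.59+1.67·5.95)/(1.59+1.67·1.43)] = 0.9521·ln(11.53/3.985) = 1.011 kmol/m³.
Then C_B = (C_{A0}−C_A) − C_C = 4.516 − 1.011 = 3.505 kmol/m³.
S̃_{B/C} = C_B/C_C = 3.505/1.011 = 3.47.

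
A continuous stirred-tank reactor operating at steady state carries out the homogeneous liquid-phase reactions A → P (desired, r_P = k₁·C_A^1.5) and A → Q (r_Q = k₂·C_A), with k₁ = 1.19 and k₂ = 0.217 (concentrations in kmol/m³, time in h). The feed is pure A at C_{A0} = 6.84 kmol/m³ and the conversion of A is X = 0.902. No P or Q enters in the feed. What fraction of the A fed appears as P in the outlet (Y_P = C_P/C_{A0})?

Exit C_A = C_{A0}(1−X) = 6.84×0.0980 = 0.6703 kmol/m³.
In a CSTR the entire volume is at exit conditions, so r_P = 1.19×0.6703^1.5 = 0.6531 and r_Q = 0.217×0.6703 = 0.1455.
Fraction of consumed A going to P: r_P/(r_P+r_Q) = 0.8178.
C_P = 0.8178·C_{A0}·X = 0.8178×6.84×0.902 = 5.05 kmol/m³; Y_P = C_P/C_{A0} = 0.738.

0.738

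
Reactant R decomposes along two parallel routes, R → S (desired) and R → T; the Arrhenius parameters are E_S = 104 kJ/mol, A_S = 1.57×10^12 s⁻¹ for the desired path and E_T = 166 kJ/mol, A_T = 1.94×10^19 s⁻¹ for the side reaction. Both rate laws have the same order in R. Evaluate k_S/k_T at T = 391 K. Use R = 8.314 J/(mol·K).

With equal orders, S_{S/T} = k_S/k_T = (A_S/A_T)·exp[(E_T−E_S)/(RT)].
(E_T−E_S)/(RT) = (166−104)×10³/(8.314×391) = 62000/3251 = 19.07.
k_S/k_T = (1.57×10^12/1.94×10^19)·exp(19.07) = 8.093×10^-8 × 1.919×10^8 = 15.5.
Since E_S < E_T, lowering the temperature improves selectivity toward S.

15.5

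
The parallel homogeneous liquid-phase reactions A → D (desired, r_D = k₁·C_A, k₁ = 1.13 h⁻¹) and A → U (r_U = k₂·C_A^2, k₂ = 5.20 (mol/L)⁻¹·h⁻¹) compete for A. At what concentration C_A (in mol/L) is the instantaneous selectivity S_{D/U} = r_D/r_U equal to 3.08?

S_{D/U} = (k₁/k₂)·C_A⁻¹ ⇒ C_A = (S·k₂/k₁)^(-1).
= (3.08×5.20/1.13)^(-1) = (14.17)^(-1) = 0.0706 mol/L.

0.0706 mol/L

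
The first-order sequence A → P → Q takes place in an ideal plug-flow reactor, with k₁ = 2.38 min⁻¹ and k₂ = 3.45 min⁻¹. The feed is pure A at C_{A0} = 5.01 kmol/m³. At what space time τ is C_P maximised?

The intermediate peaks when r₁ = r₂, i.e. k₁e^(−k₁τ) = k₂e^(−k₂τ), giving τ_opt = ln(k₂/k₁)/(k₂−k₁).
= ln(3.45/2.38)/(3.45−2.38) = ln(1.450)/1.070 = 0.3713/1.070 = 0.347 min.

0.347 min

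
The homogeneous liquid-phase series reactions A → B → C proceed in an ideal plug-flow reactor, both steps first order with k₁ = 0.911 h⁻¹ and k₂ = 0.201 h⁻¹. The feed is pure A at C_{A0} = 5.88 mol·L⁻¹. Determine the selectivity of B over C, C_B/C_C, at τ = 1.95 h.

3.59

For first-order series with pure A initially, C_B(τ) = k₁C_{A0}/(k₂−k₁)·(e^(−k₁τ) − e^(−k₂τ)).
e^(−k₁τ) = e^(−0.911×1.95) = e^(−1.776) = 0.1692; e^(−k₂τ) = e^(−0.3920) = 0.6757.
C_B = 0.911×5.88/(0.201−0.911) × (0.1692−0.6757) = (-7.545)×(-0.5065) = 3.821 mol·L⁻¹.
C_A = C_{A0}e^(−k₁τ) = 0.9951 mol·L⁻¹, so C_C = C_{A0}−C_A−C_B = 1.064 mol·L⁻¹; C_B/C_C = 3.59.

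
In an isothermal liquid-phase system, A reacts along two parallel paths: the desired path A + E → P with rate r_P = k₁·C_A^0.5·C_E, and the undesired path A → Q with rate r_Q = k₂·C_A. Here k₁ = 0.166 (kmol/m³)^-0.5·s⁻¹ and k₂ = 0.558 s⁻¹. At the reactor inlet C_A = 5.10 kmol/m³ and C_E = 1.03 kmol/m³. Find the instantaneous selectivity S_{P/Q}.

S_{P/Q} = r_P/r_Q = (k₁·C_A^0.5·C_E)/(k₂·C_A) = (k₁/k₂)·C_A^-0.5·C_E.
= (0.166×5.100^0.5×1.030) / (0.558×5.100) = 0.3861/2.846 = 0.136.

0.136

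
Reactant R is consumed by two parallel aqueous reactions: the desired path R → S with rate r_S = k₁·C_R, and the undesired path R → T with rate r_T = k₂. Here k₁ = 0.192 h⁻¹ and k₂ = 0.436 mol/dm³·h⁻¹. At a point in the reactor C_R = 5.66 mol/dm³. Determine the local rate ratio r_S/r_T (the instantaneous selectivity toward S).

S_{S/T} = r_S/r_T = (k₁·C_R)/(k₂) = (k₁/k₂)·C_R.
= (0.192×5.660) / (0.436) = 1.087/0.4360 = 2.49.

2.49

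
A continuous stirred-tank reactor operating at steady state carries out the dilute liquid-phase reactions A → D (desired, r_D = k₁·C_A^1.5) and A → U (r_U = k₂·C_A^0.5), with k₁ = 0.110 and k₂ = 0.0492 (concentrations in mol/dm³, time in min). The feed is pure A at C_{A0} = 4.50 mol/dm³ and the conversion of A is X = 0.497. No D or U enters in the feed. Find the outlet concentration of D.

Exit C_A = C_{A0}(1−X) = 4.50×0.503 = 2.264 mol/dm³.
In a CSTR the entire volume is at exit conditions, so r_D = 0.110×2.264^1.5 = 0.3746 and r_U = 0.0492×2.264^0.5 = 0.07402.
Fraction of consumed A going to D: r_D/(r_D+r_U) = 0.8350.
C_D = 0.8350·C_{A0}·X = 0.8350×4.50×0.497 = 1.87 mol/dm³.

1.87 mol/dm³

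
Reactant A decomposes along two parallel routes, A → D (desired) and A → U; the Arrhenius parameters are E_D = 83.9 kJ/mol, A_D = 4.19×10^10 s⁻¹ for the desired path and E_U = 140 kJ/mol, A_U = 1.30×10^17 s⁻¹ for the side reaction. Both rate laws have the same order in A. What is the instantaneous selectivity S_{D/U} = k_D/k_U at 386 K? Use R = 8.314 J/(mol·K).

With equal orders, S_{D/U} = k_D/k_U = (A_D/A_U)·exp[(E_U−E_D)/(RT)].
(E_U−E_D)/(RT) = (140−83.9)×10³/(8.314×386) = 56100/3209 = 17.48.
k_D/k_U = (4.19×10^10/1.30×10^17)·exp(17.48) = 3.223×10^-7 × 3.907×10^7 = 12.6.
Since E_D < E_U, lowering the temperature improves selectivity toward D.

12.6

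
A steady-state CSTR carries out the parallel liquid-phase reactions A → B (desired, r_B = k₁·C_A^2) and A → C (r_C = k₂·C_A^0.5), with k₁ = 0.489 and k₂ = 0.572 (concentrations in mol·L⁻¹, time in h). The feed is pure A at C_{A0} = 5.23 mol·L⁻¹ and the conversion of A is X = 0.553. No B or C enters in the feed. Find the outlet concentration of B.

2.18 mol·L⁻¹

Exit C_A = C_{A0}(1−X) = 5.23×0.447 = 2.338 mol·L⁻¹.
A CSTR operates uniformly at the exit composition, giving r_B = 2.673 and r_C = 0.8746 (each k·C_A^n at C_A = 2.338).
Fraction of consumed A going to B: r_B/(r_B+r_C) = 0.7534.
C_B = 0.7534·C_{A0}·X = 0.7534×5.23×0.553 = 2.18 mol·L⁻¹.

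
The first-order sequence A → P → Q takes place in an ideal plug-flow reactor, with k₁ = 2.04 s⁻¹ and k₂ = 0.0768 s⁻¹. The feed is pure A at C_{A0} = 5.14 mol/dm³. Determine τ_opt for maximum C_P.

For first-order series the maximum of C_P occurs at τ_opt = ln(k₂/k₁)/(k₂−k₁).
= ln(0.0768/2.04)/(0.0768−2.04) = ln(0.03765)/-1.963 = -3.280/-1.963 = 1.67 s.

1.67 s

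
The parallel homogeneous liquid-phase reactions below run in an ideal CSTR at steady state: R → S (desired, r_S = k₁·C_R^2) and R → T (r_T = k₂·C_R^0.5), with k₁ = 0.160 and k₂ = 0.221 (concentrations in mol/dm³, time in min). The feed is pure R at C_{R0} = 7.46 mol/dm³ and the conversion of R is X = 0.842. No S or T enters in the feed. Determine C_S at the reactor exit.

3.02 mol/dm³

Exit C_R = C_{R0}(1−X) = 7.46×0.158 = 1.179 mol/dm³.
Rates in a CSTR are evaluated at the outlet concentration: r_S = 0.160×1.179^2 = 0.2223, r_T = 0.221×1.179^0.5 = 0.2399.
Fraction of consumed R going to S: r_S/(r_S+r_T) = 0.4809.
C_S = 0.4809·C_{R0}·X = 0.4809×7.46×0.842 = 3.02 mol/dm³.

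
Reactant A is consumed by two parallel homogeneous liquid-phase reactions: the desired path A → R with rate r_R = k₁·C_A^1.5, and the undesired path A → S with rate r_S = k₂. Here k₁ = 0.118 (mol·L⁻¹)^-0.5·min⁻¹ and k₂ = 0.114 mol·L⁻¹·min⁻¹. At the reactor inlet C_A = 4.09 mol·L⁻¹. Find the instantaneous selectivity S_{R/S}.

8.56

S_{R/S} = r_R/r_S = (k₁·C_A^1.5)/(k₂) = (k₁/k₂)·C_A^1.5.
= (0.118×4.090^1.5) / (0.114) = 0.9760/0.1140 = 8.56.
Since the desired path is higher order in A, keeping C_A high (PFR or concentrated feed) favours R.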